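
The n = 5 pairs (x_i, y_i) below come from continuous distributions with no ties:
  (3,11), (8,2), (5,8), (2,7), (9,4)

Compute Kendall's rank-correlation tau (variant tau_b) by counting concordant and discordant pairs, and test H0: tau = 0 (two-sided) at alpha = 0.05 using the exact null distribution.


Step 1: Enumerate the 10 unordered pairs (i,j) with i<j and classify each by sign(x_j-x_i) * sign(y_j-y_i).
  (1,2):dx=+5,dy=-9->D; (1,3):dx=+2,dy=-3->D; (1,4):dx=-1,dy=-4->C; (1,5):dx=+6,dy=-7->D
  (2,3):dx=-3,dy=+6->D; (2,4):dx=-6,dy=+5->D; (2,5):dx=+1,dy=+2->C; (3,4):dx=-3,dy=-1->C
  (3,5):dx=+4,dy=-4->D; (4,5):dx=+7,dy=-3->D
Step 2: C = 3, D = 7, total pairs = 10.
Step 3: tau = (C - D)/(n(n-1)/2) = (3 - 7)/10 = -0.400000.
Step 4: Exact two-sided p-value (enumerate n! = 120 permutations of y under H0): p = 0.483333.
Step 5: alpha = 0.05. fail to reject H0.

tau_b = -0.4000 (C=3, D=7), p = 0.483333, fail to reject H0.


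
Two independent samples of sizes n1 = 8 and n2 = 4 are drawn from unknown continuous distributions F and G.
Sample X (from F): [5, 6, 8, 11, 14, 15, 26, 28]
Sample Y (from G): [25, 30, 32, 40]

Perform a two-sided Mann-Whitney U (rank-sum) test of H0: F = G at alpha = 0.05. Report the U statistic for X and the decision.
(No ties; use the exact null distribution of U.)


Step 1: Combine and sort all 12 observations; assign midranks.
sorted (value, group): (5,X), (6,X), (8,X), (11,X), (14,X), (15,X), (25,Y), (26,X), (28,X), (30,Y), (32,Y), (40,Y)
ranks: 5->1, 6->2, 8->3, 11->4, 14->5, 15->6, 25->7, 26->8, 28->9, 30->10, 32->11, 40->12
Step 2: Rank sum for X: R1 = 1 + 2 + 3 + 4 + 5 + 6 + 8 + 9 = 38.
Step 3: U_X = R1 - n1(n1+1)/2 = 38 - 8*9/2 = 38 - 36 = 2.
       U_Y = n1*n2 - U_X = 32 - 2 = 30.
Step 4: No ties, so the exact null distribution of U (based on enumerating the C(12,8) = 495 equally likely rank assignments) gives the two-sided p-value.
Step 5: p-value = 0.016162; compare to alpha = 0.05. reject H0.

U_X = 2, p = 0.016162, reject H0 at alpha = 0.05.


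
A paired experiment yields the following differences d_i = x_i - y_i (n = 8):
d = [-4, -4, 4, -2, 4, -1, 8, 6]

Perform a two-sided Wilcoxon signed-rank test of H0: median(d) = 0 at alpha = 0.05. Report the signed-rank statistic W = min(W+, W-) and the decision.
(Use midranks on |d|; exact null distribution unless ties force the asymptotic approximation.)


Step 1: Drop any zero differences (none here) and take |d_i|.
|d| = [4, 4, 4, 2, 4, 1, 8, 6]
Step 2: Midrank |d_i| (ties get averaged ranks).
ranks: |4|->4.5, |4|->4.5, |4|->4.5, |2|->2, |4|->4.5, |1|->1, |8|->8, |6|->7
Step 3: Attach original signs; sum ranks with positive sign and with negative sign.
W+ = 4.5 + 4.5 + 8 + 7 = 24
W- = 4.5 + 4.5 + 2 + 1 = 12
(Check: W+ + W- = 36 should equal n(n+1)/2 = 36.)
Step 4: Test statistic W = min(W+, W-) = 12.
Step 5: Ties in |d|, so use the tie-corrected normal approximation.
        E[W] = n(n+1)/4 = 8*9/4 = 18.
        Tie groups: |d|=4 (t=4); sum(t^3 - t) = 60.
        Var[W] = n(n+1)(2n+1)/24 - sum(t^3-t)/48 = 1224/24 - 60/48 = 49.75.
        z = (W - E[W]) / sqrt(Var[W]) = (12 - 18) / 7.0534 = -0.8507.
        Two-sided p = 2*Phi(z) = 0.394960.
Step 6: alpha = 0.05. fail to reject H0.

W+ = 24, W- = 12, W = min = 12, p = 0.394960, fail to reject H0.


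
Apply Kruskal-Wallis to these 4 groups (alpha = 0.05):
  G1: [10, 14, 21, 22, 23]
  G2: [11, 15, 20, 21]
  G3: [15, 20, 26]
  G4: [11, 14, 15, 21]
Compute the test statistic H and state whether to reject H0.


Step 1: Combine all N = 16 observations and assign midranks.
sorted (value, group, rank): (10,G1,1), (11,G2,2.5), (11,G4,2.5), (14,G1,4.5), (14,G4,4.5), (15,G2,7), (15,G3,7), (15,G4,7), (20,G2,9.5), (20,G3,9.5), (21,G1,12), (21,G2,12), (21,G4,12), (22,G1,14), (23,G1,15), (26,G3,16)
Step 2: Sum ranks within each group.
R_1 = 46.5 (n_1 = 5)
R_2 = 31 (n_2 = 4)
R_3 = 32.5 (n_3 = 3)
R_4 = 26 (n_4 = 4)
Step 3: H = 12/(N(N+1)) * sum(R_i^2/n_i) - 3(N+1)
     = 12/(16*17) * (46.5^2/5 + 31^2/4 + 32.5^2/3 + 26^2/4) - 3*17
     = 0.044118 * 1193.78 - 51
     = 1.666912.
Step 4: Ties present; correction factor C = 1 - 66/(16^3 - 16) = 0.983824. Corrected H = 1.666912 / 0.983824 = 1.694320.
Step 5: Under H0, H ~ chi^2(3); p-value = 0.638197.
Step 6: alpha = 0.05. fail to reject H0.

H = 1.6943, df = 3, p = 0.638197, fail to reject H0.


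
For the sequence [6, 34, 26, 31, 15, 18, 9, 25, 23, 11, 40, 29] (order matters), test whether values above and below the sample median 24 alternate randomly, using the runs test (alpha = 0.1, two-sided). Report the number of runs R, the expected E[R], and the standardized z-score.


Step 1: Compute median = 24; label A = above, B = below.
Labels in order: BAAABBBABBAA  (n_A = 6, n_B = 6)
Step 2: Count runs R = 6.
Step 3: Under H0 (random ordering), E[R] = 2*n_A*n_B/(n_A+n_B) + 1 = 2*6*6/12 + 1 = 7.0000.
        Var[R] = 2*n_A*n_B*(2*n_A*n_B - n_A - n_B) / ((n_A+n_B)^2 * (n_A+n_B-1)) = 4320/1584 = 2.7273.
        SD[R] = 1.6514.
Step 4: Continuity-corrected z = (R + 0.5 - E[R]) / SD[R] = (6 + 0.5 - 7.0000) / 1.6514 = -0.3028.
Step 5: Two-sided p-value via normal approximation = 2*(1 - Phi(|z|)) = 0.762069.
Step 6: alpha = 0.1. fail to reject H0.

R = 6, z = -0.3028, p = 0.762069, fail to reject H0.


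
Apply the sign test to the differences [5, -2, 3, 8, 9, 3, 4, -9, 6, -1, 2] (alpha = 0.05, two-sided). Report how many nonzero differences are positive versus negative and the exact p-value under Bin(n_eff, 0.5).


Step 1: Discard zero differences. Original n = 11; n_eff = number of nonzero differences = 11.
Nonzero differences (with sign): +5, -2, +3, +8, +9, +3, +4, -9, +6, -1, +2
Step 2: Count signs: positive = 8, negative = 3.
Step 3: Under H0: P(positive) = 0.5, so the number of positives S ~ Bin(11, 0.5).
Step 4: Two-sided exact p-value = sum of Bin(11,0.5) probabilities at or below the observed probability = 0.226562.
Step 5: alpha = 0.05. fail to reject H0.

n_eff = 11, pos = 8, neg = 3, p = 0.226562, fail to reject H0.


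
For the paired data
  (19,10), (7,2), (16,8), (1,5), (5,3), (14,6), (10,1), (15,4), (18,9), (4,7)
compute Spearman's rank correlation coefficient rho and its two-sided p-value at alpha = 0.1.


Step 1: Rank x and y separately (midranks; no ties here).
rank(x): 19->10, 7->4, 16->8, 1->1, 5->3, 14->6, 10->5, 15->7, 18->9, 4->2
rank(y): 10->10, 2->2, 8->8, 5->5, 3->3, 6->6, 1->1, 4->4, 9->9, 7->7
Step 2: d_i = R_x(i) - R_y(i); compute d_i^2.
  (10-10)^2=0, (4-2)^2=4, (8-8)^2=0, (1-5)^2=16, (3-3)^2=0, (6-6)^2=0, (5-1)^2=16, (7-4)^2=9, (9-9)^2=0, (2-7)^2=25
sum(d^2) = 70.
Step 3: rho = 1 - 6*70 / (10*(10^2 - 1)) = 1 - 420/990 = 0.575758.
Step 4: Under H0, t = rho * sqrt((n-2)/(1-rho^2)) = 1.9917 ~ t(8).
Step 5: Two-sided p-value from the t-distribution with 8 df = 0.081553.
Step 6: alpha = 0.1. reject H0.

rho = 0.5758, p = 0.081553, reject H0 at alpha = 0.1.


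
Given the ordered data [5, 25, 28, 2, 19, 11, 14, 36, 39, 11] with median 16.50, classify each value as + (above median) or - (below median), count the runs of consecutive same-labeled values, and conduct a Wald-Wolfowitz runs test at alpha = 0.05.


Step 1: Compute median = 16.50; label A = above, B = below.
Labels in order: BAABABBAAB  (n_A = 5, n_B = 5)
Step 2: Count runs R = 7.
Step 3: Under H0 (random ordering), E[R] = 2*n_A*n_B/(n_A+n_B) + 1 = 2*5*5/10 + 1 = 6.0000.
        Var[R] = 2*n_A*n_B*(2*n_A*n_B - n_A - n_B) / ((n_A+n_B)^2 * (n_A+n_B-1)) = 2000/900 = 2.2222.
        SD[R] = 1.4907.
Step 4: Continuity-corrected z = (R - 0.5 - E[R]) / SD[R] = (7 - 0.5 - 6.0000) / 1.4907 = 0.3354.
Step 5: Two-sided p-value via normal approximation = 2*(1 - Phi(|z|)) = 0.737316.
Step 6: alpha = 0.05. fail to reject H0.

R = 7, z = 0.3354, p = 0.737316, fail to reject H0.


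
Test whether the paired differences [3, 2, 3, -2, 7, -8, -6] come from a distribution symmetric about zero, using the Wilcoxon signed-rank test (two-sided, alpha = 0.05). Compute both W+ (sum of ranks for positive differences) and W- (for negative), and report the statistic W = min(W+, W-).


Step 1: Drop any zero differences (none here) and take |d_i|.
|d| = [3, 2, 3, 2, 7, 8, 6]
Step 2: Midrank |d_i| (ties get averaged ranks).
ranks: |3|->3.5, |2|->1.5, |3|->3.5, |2|->1.5, |7|->6, |8|->7, |6|->5
Step 3: Attach original signs; sum ranks with positive sign and with negative sign.
W+ = 3.5 + 1.5 + 3.5 + 6 = 14.5
W- = 1.5 + 7 + 5 = 13.5
(Check: W+ + W- = 28 should equal n(n+1)/2 = 28.)
Step 4: Test statistic W = min(W+, W-) = 13.5.
Step 5: Ties in |d|, so use the tie-corrected normal approximation.
        E[W] = n(n+1)/4 = 7*8/4 = 14.
        Tie groups: |d|=2 (t=2), |d|=3 (t=2); sum(t^3 - t) = 12.
        Var[W] = n(n+1)(2n+1)/24 - sum(t^3-t)/48 = 840/24 - 12/48 = 34.75.
        z = (W - E[W]) / sqrt(Var[W]) = (13.5 - 14) / 5.8949 = -0.0848.
        Two-sided p = 2*Phi(z) = 0.932405.
Step 6: alpha = 0.05. fail to reject H0.

W+ = 14.5, W- = 13.5, W = min = 13.5, p = 0.932405, fail to reject H0.


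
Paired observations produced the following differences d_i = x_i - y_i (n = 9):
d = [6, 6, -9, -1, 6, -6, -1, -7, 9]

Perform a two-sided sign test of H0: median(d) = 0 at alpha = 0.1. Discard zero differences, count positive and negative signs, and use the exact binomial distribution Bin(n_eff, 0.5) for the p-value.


Step 1: Discard zero differences. Original n = 9; n_eff = number of nonzero differences = 9.
Nonzero differences (with sign): +6, +6, -9, -1, +6, -6, -1, -7, +9
Step 2: Count signs: positive = 4, negative = 5.
Step 3: Under H0: P(positive) = 0.5, so the number of positives S ~ Bin(9, 0.5).
Step 4: Two-sided exact p-value = sum of Bin(9,0.5) probabilities at or below the observed probability = 1.000000.
Step 5: alpha = 0.1. fail to reject H0.

n_eff = 9, pos = 4, neg = 5, p = 1.000000, fail to reject H0.


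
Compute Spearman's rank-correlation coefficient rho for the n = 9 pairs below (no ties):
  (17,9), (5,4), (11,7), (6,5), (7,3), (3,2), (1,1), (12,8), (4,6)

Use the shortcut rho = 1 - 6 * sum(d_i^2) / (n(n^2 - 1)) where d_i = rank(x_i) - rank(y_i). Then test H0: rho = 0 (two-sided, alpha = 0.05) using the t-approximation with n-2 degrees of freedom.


Step 1: Rank x and y separately (midranks; no ties here).
rank(x): 17->9, 5->4, 11->7, 6->5, 7->6, 3->2, 1->1, 12->8, 4->3
rank(y): 9->9, 4->4, 7->7, 5->5, 3->3, 2->2, 1->1, 8->8, 6->6
Step 2: d_i = R_x(i) - R_y(i); compute d_i^2.
  (9-9)^2=0, (4-4)^2=0, (7-7)^2=0, (5-5)^2=0, (6-3)^2=9, (2-2)^2=0, (1-1)^2=0, (8-8)^2=0, (3-6)^2=9
sum(d^2) = 18.
Step 3: rho = 1 - 6*18 / (9*(9^2 - 1)) = 1 - 108/720 = 0.850000.
Step 4: Under H0, t = rho * sqrt((n-2)/(1-rho^2)) = 4.2691 ~ t(7).
Step 5: Two-sided p-value from the t-distribution with 7 df = 0.003705.
Step 6: alpha = 0.05. reject H0.

rho = 0.8500, p = 0.003705, reject H0 at alpha = 0.05.


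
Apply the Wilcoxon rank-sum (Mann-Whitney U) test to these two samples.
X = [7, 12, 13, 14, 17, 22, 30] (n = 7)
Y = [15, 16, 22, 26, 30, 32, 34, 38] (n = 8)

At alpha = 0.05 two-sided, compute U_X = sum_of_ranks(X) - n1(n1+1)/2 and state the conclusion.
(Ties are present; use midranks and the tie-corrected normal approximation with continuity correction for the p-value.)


Step 1: Combine and sort all 15 observations; assign midranks.
sorted (value, group): (7,X), (12,X), (13,X), (14,X), (15,Y), (16,Y), (17,X), (22,X), (22,Y), (26,Y), (30,X), (30,Y), (32,Y), (34,Y), (38,Y)
ranks: 7->1, 12->2, 13->3, 14->4, 15->5, 16->6, 17->7, 22->8.5, 22->8.5, 26->10, 30->11.5, 30->11.5, 32->13, 34->14, 38->15
Step 2: Rank sum for X: R1 = 1 + 2 + 3 + 4 + 7 + 8.5 + 11.5 = 37.
Step 3: U_X = R1 - n1(n1+1)/2 = 37 - 7*8/2 = 37 - 28 = 9.
       U_Y = n1*n2 - U_X = 56 - 9 = 47.
Step 4: Ties are present, so use the tie-corrected normal approximation (with continuity correction) for the p-value.
Step 5: p-value = 0.031969; compare to alpha = 0.05. reject H0.

U_X = 9, p = 0.031969, reject H0 at alpha = 0.05.


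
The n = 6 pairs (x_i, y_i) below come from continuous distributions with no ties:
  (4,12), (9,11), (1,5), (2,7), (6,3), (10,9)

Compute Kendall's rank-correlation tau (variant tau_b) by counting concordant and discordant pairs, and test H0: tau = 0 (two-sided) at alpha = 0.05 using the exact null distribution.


Step 1: Enumerate the 15 unordered pairs (i,j) with i<j and classify each by sign(x_j-x_i) * sign(y_j-y_i).
  (1,2):dx=+5,dy=-1->D; (1,3):dx=-3,dy=-7->C; (1,4):dx=-2,dy=-5->C; (1,5):dx=+2,dy=-9->D
  (1,6):dx=+6,dy=-3->D; (2,3):dx=-8,dy=-6->C; (2,4):dx=-7,dy=-4->C; (2,5):dx=-3,dy=-8->C
  (2,6):dx=+1,dy=-2->D; (3,4):dx=+1,dy=+2->C; (3,5):dx=+5,dy=-2->D; (3,6):dx=+9,dy=+4->C
  (4,5):dx=+4,dy=-4->D; (4,6):dx=+8,dy=+2->C; (5,6):dx=+4,dy=+6->C
Step 2: C = 9, D = 6, total pairs = 15.
Step 3: tau = (C - D)/(n(n-1)/2) = (9 - 6)/15 = 0.200000.
Step 4: Exact two-sided p-value (enumerate n! = 720 permutations of y under H0): p = 0.719444.
Step 5: alpha = 0.05. fail to reject H0.

tau_b = 0.2000 (C=9, D=6), p = 0.719444, fail to reject H0.


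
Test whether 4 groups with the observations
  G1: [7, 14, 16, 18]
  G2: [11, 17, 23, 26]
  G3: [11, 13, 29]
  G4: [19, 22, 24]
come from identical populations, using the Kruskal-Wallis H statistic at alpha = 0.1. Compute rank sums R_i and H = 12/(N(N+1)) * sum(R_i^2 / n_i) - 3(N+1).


Step 1: Combine all N = 14 observations and assign midranks.
sorted (value, group, rank): (7,G1,1), (11,G2,2.5), (11,G3,2.5), (13,G3,4), (14,G1,5), (16,G1,6), (17,G2,7), (18,G1,8), (19,G4,9), (22,G4,10), (23,G2,11), (24,G4,12), (26,G2,13), (29,G3,14)
Step 2: Sum ranks within each group.
R_1 = 20 (n_1 = 4)
R_2 = 33.5 (n_2 = 4)
R_3 = 20.5 (n_3 = 3)
R_4 = 31 (n_4 = 3)
Step 3: H = 12/(N(N+1)) * sum(R_i^2/n_i) - 3(N+1)
     = 12/(14*15) * (20^2/4 + 33.5^2/4 + 20.5^2/3 + 31^2/3) - 3*15
     = 0.057143 * 840.979 - 45
     = 3.055952.
Step 4: Ties present; correction factor C = 1 - 6/(14^3 - 14) = 0.997802. Corrected H = 3.055952 / 0.997802 = 3.062684.
Step 5: Under H0, H ~ chi^2(3); p-value = 0.382061.
Step 6: alpha = 0.1. fail to reject H0.

H = 3.0627, df = 3, p = 0.382061, fail to reject H0.


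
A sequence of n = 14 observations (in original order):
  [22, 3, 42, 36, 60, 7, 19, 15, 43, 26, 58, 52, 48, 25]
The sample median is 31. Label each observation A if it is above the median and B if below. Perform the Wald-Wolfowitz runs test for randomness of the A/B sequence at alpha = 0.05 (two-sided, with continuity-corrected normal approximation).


Step 1: Compute median = 31; label A = above, B = below.
Labels in order: BBAAABBBABAAAB  (n_A = 7, n_B = 7)
Step 2: Count runs R = 7.
Step 3: Under H0 (random ordering), E[R] = 2*n_A*n_B/(n_A+n_B) + 1 = 2*7*7/14 + 1 = 8.0000.
        Var[R] = 2*n_A*n_B*(2*n_A*n_B - n_A - n_B) / ((n_A+n_B)^2 * (n_A+n_B-1)) = 8232/2548 = 3.2308.
        SD[R] = 1.7974.
Step 4: Continuity-corrected z = (R + 0.5 - E[R]) / SD[R] = (7 + 0.5 - 8.0000) / 1.7974 = -0.2782.
Step 5: Two-sided p-value via normal approximation = 2*(1 - Phi(|z|)) = 0.780879.
Step 6: alpha = 0.05. fail to reject H0.

R = 7, z = -0.2782, p = 0.780879, fail to reject H0.


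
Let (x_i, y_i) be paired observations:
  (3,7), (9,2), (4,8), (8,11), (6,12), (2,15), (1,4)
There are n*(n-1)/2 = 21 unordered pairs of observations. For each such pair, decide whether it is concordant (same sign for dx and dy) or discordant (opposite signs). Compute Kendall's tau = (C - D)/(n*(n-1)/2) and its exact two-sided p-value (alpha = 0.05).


Step 1: Enumerate the 21 unordered pairs (i,j) with i<j and classify each by sign(x_j-x_i) * sign(y_j-y_i).
  (1,2):dx=+6,dy=-5->D; (1,3):dx=+1,dy=+1->C; (1,4):dx=+5,dy=+4->C; (1,5):dx=+3,dy=+5->C
  (1,6):dx=-1,dy=+8->D; (1,7):dx=-2,dy=-3->C; (2,3):dx=-5,dy=+6->D; (2,4):dx=-1,dy=+9->D
  (2,5):dx=-3,dy=+10->D; (2,6):dx=-7,dy=+13->D; (2,7):dx=-8,dy=+2->D; (3,4):dx=+4,dy=+3->C
  (3,5):dx=+2,dy=+4->C; (3,6):dx=-2,dy=+7->D; (3,7):dx=-3,dy=-4->C; (4,5):dx=-2,dy=+1->D
  (4,6):dx=-6,dy=+4->D; (4,7):dx=-7,dy=-7->C; (5,6):dx=-4,dy=+3->D; (5,7):dx=-5,dy=-8->C
  (6,7):dx=-1,dy=-11->C
Step 2: C = 10, D = 11, total pairs = 21.
Step 3: tau = (C - D)/(n(n-1)/2) = (10 - 11)/21 = -0.047619.
Step 4: Exact two-sided p-value (enumerate n! = 5040 permutations of y under H0): p = 1.000000.
Step 5: alpha = 0.05. fail to reject H0.

tau_b = -0.0476 (C=10, D=11), p = 1.000000, fail to reject H0.


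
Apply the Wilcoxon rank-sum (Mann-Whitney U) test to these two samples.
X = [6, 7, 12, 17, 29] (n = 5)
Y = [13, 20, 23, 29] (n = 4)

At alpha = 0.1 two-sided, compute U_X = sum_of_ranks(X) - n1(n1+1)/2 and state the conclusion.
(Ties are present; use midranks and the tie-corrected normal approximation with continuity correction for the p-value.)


Step 1: Combine and sort all 9 observations; assign midranks.
sorted (value, group): (6,X), (7,X), (12,X), (13,Y), (17,X), (20,Y), (23,Y), (29,X), (29,Y)
ranks: 6->1, 7->2, 12->3, 13->4, 17->5, 20->6, 23->7, 29->8.5, 29->8.5
Step 2: Rank sum for X: R1 = 1 + 2 + 3 + 5 + 8.5 = 19.5.
Step 3: U_X = R1 - n1(n1+1)/2 = 19.5 - 5*6/2 = 19.5 - 15 = 4.5.
       U_Y = n1*n2 - U_X = 20 - 4.5 = 15.5.
Step 4: Ties are present, so use the tie-corrected normal approximation (with continuity correction) for the p-value.
Step 5: p-value = 0.218742; compare to alpha = 0.1. fail to reject H0.

U_X = 4.5, p = 0.218742, fail to reject H0 at alpha = 0.1.


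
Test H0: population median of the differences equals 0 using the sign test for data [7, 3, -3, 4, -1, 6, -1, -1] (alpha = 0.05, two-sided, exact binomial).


Step 1: Discard zero differences. Original n = 8; n_eff = number of nonzero differences = 8.
Nonzero differences (with sign): +7, +3, -3, +4, -1, +6, -1, -1
Step 2: Count signs: positive = 4, negative = 4.
Step 3: Under H0: P(positive) = 0.5, so the number of positives S ~ Bin(8, 0.5).
Step 4: Two-sided exact p-value = sum of Bin(8,0.5) probabilities at or below the observed probability = 1.000000.
Step 5: alpha = 0.05. fail to reject H0.

n_eff = 8, pos = 4, neg = 4, p = 1.000000, fail to reject H0.


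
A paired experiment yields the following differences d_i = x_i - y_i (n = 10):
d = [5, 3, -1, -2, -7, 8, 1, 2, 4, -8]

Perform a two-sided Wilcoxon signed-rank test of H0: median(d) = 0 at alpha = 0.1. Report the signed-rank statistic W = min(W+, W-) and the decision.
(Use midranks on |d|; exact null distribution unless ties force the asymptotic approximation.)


Step 1: Drop any zero differences (none here) and take |d_i|.
|d| = [5, 3, 1, 2, 7, 8, 1, 2, 4, 8]
Step 2: Midrank |d_i| (ties get averaged ranks).
ranks: |5|->7, |3|->5, |1|->1.5, |2|->3.5, |7|->8, |8|->9.5, |1|->1.5, |2|->3.5, |4|->6, |8|->9.5
Step 3: Attach original signs; sum ranks with positive sign and with negative sign.
W+ = 7 + 5 + 9.5 + 1.5 + 3.5 + 6 = 32.5
W- = 1.5 + 3.5 + 8 + 9.5 = 22.5
(Check: W+ + W- = 55 should equal n(n+1)/2 = 55.)
Step 4: Test statistic W = min(W+, W-) = 22.5.
Step 5: Ties in |d|, so use the tie-corrected normal approximation.
        E[W] = n(n+1)/4 = 10*11/4 = 27.5.
        Tie groups: |d|=1 (t=2), |d|=2 (t=2), |d|=8 (t=2); sum(t^3 - t) = 18.
        Var[W] = n(n+1)(2n+1)/24 - sum(t^3-t)/48 = 2310/24 - 18/48 = 95.875.
        z = (W - E[W]) / sqrt(Var[W]) = (22.5 - 27.5) / 9.7916 = -0.5106.
        Two-sided p = 2*Phi(z) = 0.609601.
Step 6: alpha = 0.1. fail to reject H0.

W+ = 32.5, W- = 22.5, W = min = 22.5, p = 0.609601, fail to reject H0.


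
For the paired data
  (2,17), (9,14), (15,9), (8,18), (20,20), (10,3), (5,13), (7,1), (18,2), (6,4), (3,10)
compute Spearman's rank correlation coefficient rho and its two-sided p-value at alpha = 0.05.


Step 1: Rank x and y separately (midranks; no ties here).
rank(x): 2->1, 9->7, 15->9, 8->6, 20->11, 10->8, 5->3, 7->5, 18->10, 6->4, 3->2
rank(y): 17->9, 14->8, 9->5, 18->10, 20->11, 3->3, 13->7, 1->1, 2->2, 4->4, 10->6
Step 2: d_i = R_x(i) - R_y(i); compute d_i^2.
  (1-9)^2=64, (7-8)^2=1, (9-5)^2=16, (6-10)^2=16, (11-11)^2=0, (8-3)^2=25, (3-7)^2=16, (5-1)^2=16, (10-2)^2=64, (4-4)^2=0, (2-6)^2=16
sum(d^2) = 234.
Step 3: rho = 1 - 6*234 / (11*(11^2 - 1)) = 1 - 1404/1320 = -0.063636.
Step 4: Under H0, t = rho * sqrt((n-2)/(1-rho^2)) = -0.1913 ~ t(9).
Step 5: Two-sided p-value from the t-distribution with 9 df = 0.852539.
Step 6: alpha = 0.05. fail to reject H0.

rho = -0.0636, p = 0.852539, fail to reject H0 at alpha = 0.05.


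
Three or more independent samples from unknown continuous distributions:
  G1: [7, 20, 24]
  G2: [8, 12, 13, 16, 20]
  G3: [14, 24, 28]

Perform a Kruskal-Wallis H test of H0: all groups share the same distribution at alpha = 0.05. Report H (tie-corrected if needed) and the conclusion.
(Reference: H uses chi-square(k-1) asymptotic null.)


Step 1: Combine all N = 11 observations and assign midranks.
sorted (value, group, rank): (7,G1,1), (8,G2,2), (12,G2,3), (13,G2,4), (14,G3,5), (16,G2,6), (20,G1,7.5), (20,G2,7.5), (24,G1,9.5), (24,G3,9.5), (28,G3,11)
Step 2: Sum ranks within each group.
R_1 = 18 (n_1 = 3)
R_2 = 22.5 (n_2 = 5)
R_3 = 25.5 (n_3 = 3)
Step 3: H = 12/(N(N+1)) * sum(R_i^2/n_i) - 3(N+1)
     = 12/(11*12) * (18^2/3 + 22.5^2/5 + 25.5^2/3) - 3*12
     = 0.090909 * 426 - 36
     = 2.727273.
Step 4: Ties present; correction factor C = 1 - 12/(11^3 - 11) = 0.990909. Corrected H = 2.727273 / 0.990909 = 2.752294.
Step 5: Under H0, H ~ chi^2(2); p-value = 0.252550.
Step 6: alpha = 0.05. fail to reject H0.

H = 2.7523, df = 2, p = 0.252550, fail to reject H0.


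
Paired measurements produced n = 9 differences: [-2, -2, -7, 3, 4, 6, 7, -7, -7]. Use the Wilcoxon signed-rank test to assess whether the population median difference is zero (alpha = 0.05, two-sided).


Step 1: Drop any zero differences (none here) and take |d_i|.
|d| = [2, 2, 7, 3, 4, 6, 7, 7, 7]
Step 2: Midrank |d_i| (ties get averaged ranks).
ranks: |2|->1.5, |2|->1.5, |7|->7.5, |3|->3, |4|->4, |6|->5, |7|->7.5, |7|->7.5, |7|->7.5
Step 3: Attach original signs; sum ranks with positive sign and with negative sign.
W+ = 3 + 4 + 5 + 7.5 = 19.5
W- = 1.5 + 1.5 + 7.5 + 7.5 + 7.5 = 25.5
(Check: W+ + W- = 45 should equal n(n+1)/2 = 45.)
Step 4: Test statistic W = min(W+, W-) = 19.5.
Step 5: Ties in |d|, so use the tie-corrected normal approximation.
        E[W] = n(n+1)/4 = 9*10/4 = 22.5.
        Tie groups: |d|=2 (t=2), |d|=7 (t=4); sum(t^3 - t) = 66.
        Var[W] = n(n+1)(2n+1)/24 - sum(t^3-t)/48 = 1710/24 - 66/48 = 69.875.
        z = (W - E[W]) / sqrt(Var[W]) = (19.5 - 22.5) / 8.3591 = -0.3589.
        Two-sided p = 2*Phi(z) = 0.719678.
Step 6: alpha = 0.05. fail to reject H0.

W+ = 19.5, W- = 25.5, W = min = 19.5, p = 0.719678, fail to reject H0.


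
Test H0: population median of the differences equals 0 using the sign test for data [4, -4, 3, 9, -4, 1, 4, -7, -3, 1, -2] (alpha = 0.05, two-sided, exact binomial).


Step 1: Discard zero differences. Original n = 11; n_eff = number of nonzero differences = 11.
Nonzero differences (with sign): +4, -4, +3, +9, -4, +1, +4, -7, -3, +1, -2
Step 2: Count signs: positive = 6, negative = 5.
Step 3: Under H0: P(positive) = 0.5, so the number of positives S ~ Bin(11, 0.5).
Step 4: Two-sided exact p-value = sum of Bin(11,0.5) probabilities at or below the observed probability = 1.000000.
Step 5: alpha = 0.05. fail to reject H0.

n_eff = 11, pos = 6, neg = 5, p = 1.000000, fail to reject H0.


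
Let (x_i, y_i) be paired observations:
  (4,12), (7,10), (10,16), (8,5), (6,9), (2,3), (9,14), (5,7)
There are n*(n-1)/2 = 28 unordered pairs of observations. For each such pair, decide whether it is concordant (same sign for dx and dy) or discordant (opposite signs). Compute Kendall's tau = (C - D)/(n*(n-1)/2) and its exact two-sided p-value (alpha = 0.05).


Step 1: Enumerate the 28 unordered pairs (i,j) with i<j and classify each by sign(x_j-x_i) * sign(y_j-y_i).
  (1,2):dx=+3,dy=-2->D; (1,3):dx=+6,dy=+4->C; (1,4):dx=+4,dy=-7->D; (1,5):dx=+2,dy=-3->D
  (1,6):dx=-2,dy=-9->C; (1,7):dx=+5,dy=+2->C; (1,8):dx=+1,dy=-5->D; (2,3):dx=+3,dy=+6->C
  (2,4):dx=+1,dy=-5->D; (2,5):dx=-1,dy=-1->C; (2,6):dx=-5,dy=-7->C; (2,7):dx=+2,dy=+4->C
  (2,8):dx=-2,dy=-3->C; (3,4):dx=-2,dy=-11->C; (3,5):dx=-4,dy=-7->C; (3,6):dx=-8,dy=-13->C
  (3,7):dx=-1,dy=-2->C; (3,8):dx=-5,dy=-9->C; (4,5):dx=-2,dy=+4->D; (4,6):dx=-6,dy=-2->C
  (4,7):dx=+1,dy=+9->C; (4,8):dx=-3,dy=+2->D; (5,6):dx=-4,dy=-6->C; (5,7):dx=+3,dy=+5->C
  (5,8):dx=-1,dy=-2->C; (6,7):dx=+7,dy=+11->C; (6,8):dx=+3,dy=+4->C; (7,8):dx=-4,dy=-7->C
Step 2: C = 21, D = 7, total pairs = 28.
Step 3: tau = (C - D)/(n(n-1)/2) = (21 - 7)/28 = 0.500000.
Step 4: Exact two-sided p-value (enumerate n! = 40320 permutations of y under H0): p = 0.108681.
Step 5: alpha = 0.05. fail to reject H0.

tau_b = 0.5000 (C=21, D=7), p = 0.108681, fail to reject H0.


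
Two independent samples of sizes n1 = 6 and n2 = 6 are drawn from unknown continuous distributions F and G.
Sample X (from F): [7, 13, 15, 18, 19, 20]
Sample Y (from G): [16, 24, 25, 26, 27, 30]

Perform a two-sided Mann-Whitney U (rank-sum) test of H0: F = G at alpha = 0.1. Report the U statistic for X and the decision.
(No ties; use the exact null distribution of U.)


Step 1: Combine and sort all 12 observations; assign midranks.
sorted (value, group): (7,X), (13,X), (15,X), (16,Y), (18,X), (19,X), (20,X), (24,Y), (25,Y), (26,Y), (27,Y), (30,Y)
ranks: 7->1, 13->2, 15->3, 16->4, 18->5, 19->6, 20->7, 24->8, 25->9, 26->10, 27->11, 30->12
Step 2: Rank sum for X: R1 = 1 + 2 + 3 + 5 + 6 + 7 = 24.
Step 3: U_X = R1 - n1(n1+1)/2 = 24 - 6*7/2 = 24 - 21 = 3.
       U_Y = n1*n2 - U_X = 36 - 3 = 33.
Step 4: No ties, so the exact null distribution of U (based on enumerating the C(12,6) = 924 equally likely rank assignments) gives the two-sided p-value.
Step 5: p-value = 0.015152; compare to alpha = 0.1. reject H0.

U_X = 3, p = 0.015152, reject H0 at alpha = 0.1.


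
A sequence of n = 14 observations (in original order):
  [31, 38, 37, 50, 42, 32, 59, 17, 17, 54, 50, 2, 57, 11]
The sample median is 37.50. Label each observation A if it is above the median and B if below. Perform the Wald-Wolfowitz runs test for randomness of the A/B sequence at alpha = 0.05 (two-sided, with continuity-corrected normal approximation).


Step 1: Compute median = 37.50; label A = above, B = below.
Labels in order: BABAABABBAABAB  (n_A = 7, n_B = 7)
Step 2: Count runs R = 11.
Step 3: Under H0 (random ordering), E[R] = 2*n_A*n_B/(n_A+n_B) + 1 = 2*7*7/14 + 1 = 8.0000.
        Var[R] = 2*n_A*n_B*(2*n_A*n_B - n_A - n_B) / ((n_A+n_B)^2 * (n_A+n_B-1)) = 8232/2548 = 3.2308.
        SD[R] = 1.7974.
Step 4: Continuity-corrected z = (R - 0.5 - E[R]) / SD[R] = (11 - 0.5 - 8.0000) / 1.7974 = 1.3909.
Step 5: Two-sided p-value via normal approximation = 2*(1 - Phi(|z|)) = 0.164264.
Step 6: alpha = 0.05. fail to reject H0.

R = 11, z = 1.3909, p = 0.164264, fail to reject H0.


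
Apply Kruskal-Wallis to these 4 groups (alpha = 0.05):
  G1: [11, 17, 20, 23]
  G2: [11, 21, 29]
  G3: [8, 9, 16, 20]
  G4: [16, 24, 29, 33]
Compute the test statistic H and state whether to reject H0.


Step 1: Combine all N = 15 observations and assign midranks.
sorted (value, group, rank): (8,G3,1), (9,G3,2), (11,G1,3.5), (11,G2,3.5), (16,G3,5.5), (16,G4,5.5), (17,G1,7), (20,G1,8.5), (20,G3,8.5), (21,G2,10), (23,G1,11), (24,G4,12), (29,G2,13.5), (29,G4,13.5), (33,G4,15)
Step 2: Sum ranks within each group.
R_1 = 30 (n_1 = 4)
R_2 = 27 (n_2 = 3)
R_3 = 17 (n_3 = 4)
R_4 = 46 (n_4 = 4)
Step 3: H = 12/(N(N+1)) * sum(R_i^2/n_i) - 3(N+1)
     = 12/(15*16) * (30^2/4 + 27^2/3 + 17^2/4 + 46^2/4) - 3*16
     = 0.050000 * 1069.25 - 48
     = 5.462500.
Step 4: Ties present; correction factor C = 1 - 24/(15^3 - 15) = 0.992857. Corrected H = 5.462500 / 0.992857 = 5.501799.
Step 5: Under H0, H ~ chi^2(3); p-value = 0.138531.
Step 6: alpha = 0.05. fail to reject H0.

H = 5.5018, df = 3, p = 0.138531, fail to reject H0.


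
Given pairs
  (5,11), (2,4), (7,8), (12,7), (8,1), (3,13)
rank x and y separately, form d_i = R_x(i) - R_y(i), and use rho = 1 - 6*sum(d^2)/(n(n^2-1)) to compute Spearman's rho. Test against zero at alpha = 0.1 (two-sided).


Step 1: Rank x and y separately (midranks; no ties here).
rank(x): 5->3, 2->1, 7->4, 12->6, 8->5, 3->2
rank(y): 11->5, 4->2, 8->4, 7->3, 1->1, 13->6
Step 2: d_i = R_x(i) - R_y(i); compute d_i^2.
  (3-5)^2=4, (1-2)^2=1, (4-4)^2=0, (6-3)^2=9, (5-1)^2=16, (2-6)^2=16
sum(d^2) = 46.
Step 3: rho = 1 - 6*46 / (6*(6^2 - 1)) = 1 - 276/210 = -0.314286.
Step 4: Under H0, t = rho * sqrt((n-2)/(1-rho^2)) = -0.6621 ~ t(4).
Step 5: Two-sided p-value from the t-distribution with 4 df = 0.544093.
Step 6: alpha = 0.1. fail to reject H0.

rho = -0.3143, p = 0.544093, fail to reject H0 at alpha = 0.1.


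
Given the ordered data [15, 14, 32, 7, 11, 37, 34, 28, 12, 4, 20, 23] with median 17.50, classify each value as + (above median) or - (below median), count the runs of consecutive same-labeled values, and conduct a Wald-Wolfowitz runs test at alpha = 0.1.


Step 1: Compute median = 17.50; label A = above, B = below.
Labels in order: BBABBAAABBAA  (n_A = 6, n_B = 6)
Step 2: Count runs R = 6.
Step 3: Under H0 (random ordering), E[R] = 2*n_A*n_B/(n_A+n_B) + 1 = 2*6*6/12 + 1 = 7.0000.
        Var[R] = 2*n_A*n_B*(2*n_A*n_B - n_A - n_B) / ((n_A+n_B)^2 * (n_A+n_B-1)) = 4320/1584 = 2.7273.
        SD[R] = 1.6514.
Step 4: Continuity-corrected z = (R + 0.5 - E[R]) / SD[R] = (6 + 0.5 - 7.0000) / 1.6514 = -0.3028.
Step 5: Two-sided p-value via normal approximation = 2*(1 - Phi(|z|)) = 0.762069.
Step 6: alpha = 0.1. fail to reject H0.

R = 6, z = -0.3028, p = 0.762069, fail to reject H0.


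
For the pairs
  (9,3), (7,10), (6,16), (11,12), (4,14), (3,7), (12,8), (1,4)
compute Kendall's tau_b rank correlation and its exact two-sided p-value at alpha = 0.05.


Step 1: Enumerate the 28 unordered pairs (i,j) with i<j and classify each by sign(x_j-x_i) * sign(y_j-y_i).
  (1,2):dx=-2,dy=+7->D; (1,3):dx=-3,dy=+13->D; (1,4):dx=+2,dy=+9->C; (1,5):dx=-5,dy=+11->D
  (1,6):dx=-6,dy=+4->D; (1,7):dx=+3,dy=+5->C; (1,8):dx=-8,dy=+1->D; (2,3):dx=-1,dy=+6->D
  (2,4):dx=+4,dy=+2->C; (2,5):dx=-3,dy=+4->D; (2,6):dx=-4,dy=-3->C; (2,7):dx=+5,dy=-2->D
  (2,8):dx=-6,dy=-6->C; (3,4):dx=+5,dy=-4->D; (3,5):dx=-2,dy=-2->C; (3,6):dx=-3,dy=-9->C
  (3,7):dx=+6,dy=-8->D; (3,8):dx=-5,dy=-12->C; (4,5):dx=-7,dy=+2->D; (4,6):dx=-8,dy=-5->C
  (4,7):dx=+1,dy=-4->D; (4,8):dx=-10,dy=-8->C; (5,6):dx=-1,dy=-7->C; (5,7):dx=+8,dy=-6->D
  (5,8):dx=-3,dy=-10->C; (6,7):dx=+9,dy=+1->C; (6,8):dx=-2,dy=-3->C; (7,8):dx=-11,dy=-4->C
Step 2: C = 15, D = 13, total pairs = 28.
Step 3: tau = (C - D)/(n(n-1)/2) = (15 - 13)/28 = 0.071429.
Step 4: Exact two-sided p-value (enumerate n! = 40320 permutations of y under H0): p = 0.904861.
Step 5: alpha = 0.05. fail to reject H0.

tau_b = 0.0714 (C=15, D=13), p = 0.904861, fail to reject H0.


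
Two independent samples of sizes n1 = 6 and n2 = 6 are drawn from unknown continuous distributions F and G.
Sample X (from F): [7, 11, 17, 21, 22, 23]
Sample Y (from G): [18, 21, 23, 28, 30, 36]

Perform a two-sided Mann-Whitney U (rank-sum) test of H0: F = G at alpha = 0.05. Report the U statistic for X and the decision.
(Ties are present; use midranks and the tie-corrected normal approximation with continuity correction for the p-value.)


Step 1: Combine and sort all 12 observations; assign midranks.
sorted (value, group): (7,X), (11,X), (17,X), (18,Y), (21,X), (21,Y), (22,X), (23,X), (23,Y), (28,Y), (30,Y), (36,Y)
ranks: 7->1, 11->2, 17->3, 18->4, 21->5.5, 21->5.5, 22->7, 23->8.5, 23->8.5, 28->10, 30->11, 36->12
Step 2: Rank sum for X: R1 = 1 + 2 + 3 + 5.5 + 7 + 8.5 = 27.
Step 3: U_X = R1 - n1(n1+1)/2 = 27 - 6*7/2 = 27 - 21 = 6.
       U_Y = n1*n2 - U_X = 36 - 6 = 30.
Step 4: Ties are present, so use the tie-corrected normal approximation (with continuity correction) for the p-value.
Step 5: p-value = 0.064610; compare to alpha = 0.05. fail to reject H0.

U_X = 6, p = 0.064610, fail to reject H0 at alpha = 0.05.


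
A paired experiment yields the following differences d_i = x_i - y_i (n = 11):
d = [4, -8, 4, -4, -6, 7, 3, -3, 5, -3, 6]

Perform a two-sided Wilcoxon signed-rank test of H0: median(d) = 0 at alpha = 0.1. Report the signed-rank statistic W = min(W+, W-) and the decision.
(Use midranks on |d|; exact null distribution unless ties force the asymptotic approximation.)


Step 1: Drop any zero differences (none here) and take |d_i|.
|d| = [4, 8, 4, 4, 6, 7, 3, 3, 5, 3, 6]
Step 2: Midrank |d_i| (ties get averaged ranks).
ranks: |4|->5, |8|->11, |4|->5, |4|->5, |6|->8.5, |7|->10, |3|->2, |3|->2, |5|->7, |3|->2, |6|->8.5
Step 3: Attach original signs; sum ranks with positive sign and with negative sign.
W+ = 5 + 5 + 10 + 2 + 7 + 8.5 = 37.5
W- = 11 + 5 + 8.5 + 2 + 2 = 28.5
(Check: W+ + W- = 66 should equal n(n+1)/2 = 66.)
Step 4: Test statistic W = min(W+, W-) = 28.5.
Step 5: Ties in |d|, so use the tie-corrected normal approximation.
        E[W] = n(n+1)/4 = 11*12/4 = 33.
        Tie groups: |d|=3 (t=3), |d|=4 (t=3), |d|=6 (t=2); sum(t^3 - t) = 54.
        Var[W] = n(n+1)(2n+1)/24 - sum(t^3-t)/48 = 3036/24 - 54/48 = 125.375.
        z = (W - E[W]) / sqrt(Var[W]) = (28.5 - 33) / 11.1971 = -0.4019.
        Two-sided p = 2*Phi(z) = 0.687765.
Step 6: alpha = 0.1. fail to reject H0.

W+ = 37.5, W- = 28.5, W = min = 28.5, p = 0.687765, fail to reject H0.


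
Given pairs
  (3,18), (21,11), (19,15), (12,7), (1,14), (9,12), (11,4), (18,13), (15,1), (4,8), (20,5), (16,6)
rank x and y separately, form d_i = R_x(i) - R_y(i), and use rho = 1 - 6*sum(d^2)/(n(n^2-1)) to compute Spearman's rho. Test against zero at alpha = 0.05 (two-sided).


Step 1: Rank x and y separately (midranks; no ties here).
rank(x): 3->2, 21->12, 19->10, 12->6, 1->1, 9->4, 11->5, 18->9, 15->7, 4->3, 20->11, 16->8
rank(y): 18->12, 11->7, 15->11, 7->5, 14->10, 12->8, 4->2, 13->9, 1->1, 8->6, 5->3, 6->4
Step 2: d_i = R_x(i) - R_y(i); compute d_i^2.
  (2-12)^2=100, (12-7)^2=25, (10-11)^2=1, (6-5)^2=1, (1-10)^2=81, (4-8)^2=16, (5-2)^2=9, (9-9)^2=0, (7-1)^2=36, (3-6)^2=9, (11-3)^2=64, (8-4)^2=16
sum(d^2) = 358.
Step 3: rho = 1 - 6*358 / (12*(12^2 - 1)) = 1 - 2148/1716 = -0.251748.
Step 4: Under H0, t = rho * sqrt((n-2)/(1-rho^2)) = -0.8226 ~ t(10).
Step 5: Two-sided p-value from the t-distribution with 10 df = 0.429919.
Step 6: alpha = 0.05. fail to reject H0.

rho = -0.2517, p = 0.429919, fail to reject H0 at alpha = 0.05.


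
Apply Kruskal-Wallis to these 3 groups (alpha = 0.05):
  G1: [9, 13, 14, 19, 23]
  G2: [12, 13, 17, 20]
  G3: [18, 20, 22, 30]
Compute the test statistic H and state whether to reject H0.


Step 1: Combine all N = 13 observations and assign midranks.
sorted (value, group, rank): (9,G1,1), (12,G2,2), (13,G1,3.5), (13,G2,3.5), (14,G1,5), (17,G2,6), (18,G3,7), (19,G1,8), (20,G2,9.5), (20,G3,9.5), (22,G3,11), (23,G1,12), (30,G3,13)
Step 2: Sum ranks within each group.
R_1 = 29.5 (n_1 = 5)
R_2 = 21 (n_2 = 4)
R_3 = 40.5 (n_3 = 4)
Step 3: H = 12/(N(N+1)) * sum(R_i^2/n_i) - 3(N+1)
     = 12/(13*14) * (29.5^2/5 + 21^2/4 + 40.5^2/4) - 3*14
     = 0.065934 * 694.362 - 42
     = 3.782143.
Step 4: Ties present; correction factor C = 1 - 12/(13^3 - 13) = 0.994505. Corrected H = 3.782143 / 0.994505 = 3.803039.
Step 5: Under H0, H ~ chi^2(2); p-value = 0.149342.
Step 6: alpha = 0.05. fail to reject H0.

H = 3.8030, df = 2, p = 0.149342, fail to reject H0.


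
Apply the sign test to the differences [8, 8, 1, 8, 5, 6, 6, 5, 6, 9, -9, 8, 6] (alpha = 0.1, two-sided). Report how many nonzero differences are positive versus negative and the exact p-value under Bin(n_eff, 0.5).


Step 1: Discard zero differences. Original n = 13; n_eff = number of nonzero differences = 13.
Nonzero differences (with sign): +8, +8, +1, +8, +5, +6, +6, +5, +6, +9, -9, +8, +6
Step 2: Count signs: positive = 12, negative = 1.
Step 3: Under H0: P(positive) = 0.5, so the number of positives S ~ Bin(13, 0.5).
Step 4: Two-sided exact p-value = sum of Bin(13,0.5) probabilities at or below the observed probability = 0.003418.
Step 5: alpha = 0.1. reject H0.

n_eff = 13, pos = 12, neg = 1, p = 0.003418, reject H0.


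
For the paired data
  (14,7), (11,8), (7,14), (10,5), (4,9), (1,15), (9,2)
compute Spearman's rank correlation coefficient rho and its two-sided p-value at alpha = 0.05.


Step 1: Rank x and y separately (midranks; no ties here).
rank(x): 14->7, 11->6, 7->3, 10->5, 4->2, 1->1, 9->4
rank(y): 7->3, 8->4, 14->6, 5->2, 9->5, 15->7, 2->1
Step 2: d_i = R_x(i) - R_y(i); compute d_i^2.
  (7-3)^2=16, (6-4)^2=4, (3-6)^2=9, (5-2)^2=9, (2-5)^2=9, (1-7)^2=36, (4-1)^2=9
sum(d^2) = 92.
Step 3: rho = 1 - 6*92 / (7*(7^2 - 1)) = 1 - 552/336 = -0.642857.
Step 4: Under H0, t = rho * sqrt((n-2)/(1-rho^2)) = -1.8766 ~ t(5).
Step 5: Two-sided p-value from the t-distribution with 5 df = 0.119392.
Step 6: alpha = 0.05. fail to reject H0.

rho = -0.6429, p = 0.119392, fail to reject H0 at alpha = 0.05.


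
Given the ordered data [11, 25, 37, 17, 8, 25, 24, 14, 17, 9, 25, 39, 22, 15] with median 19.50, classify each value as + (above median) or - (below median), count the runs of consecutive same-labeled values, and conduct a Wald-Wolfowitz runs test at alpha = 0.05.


Step 1: Compute median = 19.50; label A = above, B = below.
Labels in order: BAABBAABBBAAAB  (n_A = 7, n_B = 7)
Step 2: Count runs R = 7.
Step 3: Under H0 (random ordering), E[R] = 2*n_A*n_B/(n_A+n_B) + 1 = 2*7*7/14 + 1 = 8.0000.
        Var[R] = 2*n_A*n_B*(2*n_A*n_B - n_A - n_B) / ((n_A+n_B)^2 * (n_A+n_B-1)) = 8232/2548 = 3.2308.
        SD[R] = 1.7974.
Step 4: Continuity-corrected z = (R + 0.5 - E[R]) / SD[R] = (7 + 0.5 - 8.0000) / 1.7974 = -0.2782.
Step 5: Two-sided p-value via normal approximation = 2*(1 - Phi(|z|)) = 0.780879.
Step 6: alpha = 0.05. fail to reject H0.

R = 7, z = -0.2782, p = 0.780879, fail to reject H0.


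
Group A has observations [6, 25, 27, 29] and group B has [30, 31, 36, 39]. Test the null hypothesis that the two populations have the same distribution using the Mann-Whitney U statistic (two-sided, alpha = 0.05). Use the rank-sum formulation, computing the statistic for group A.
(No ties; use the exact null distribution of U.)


Step 1: Combine and sort all 8 observations; assign midranks.
sorted (value, group): (6,X), (25,X), (27,X), (29,X), (30,Y), (31,Y), (36,Y), (39,Y)
ranks: 6->1, 25->2, 27->3, 29->4, 30->5, 31->6, 36->7, 39->8
Step 2: Rank sum for X: R1 = 1 + 2 + 3 + 4 = 10.
Step 3: U_X = R1 - n1(n1+1)/2 = 10 - 4*5/2 = 10 - 10 = 0.
       U_Y = n1*n2 - U_X = 16 - 0 = 16.
Step 4: No ties, so the exact null distribution of U (based on enumerating the C(8,4) = 70 equally likely rank assignments) gives the two-sided p-value.
Step 5: p-value = 0.028571; compare to alpha = 0.05. reject H0.

U_X = 0, p = 0.028571, reject H0 at alpha = 0.05.


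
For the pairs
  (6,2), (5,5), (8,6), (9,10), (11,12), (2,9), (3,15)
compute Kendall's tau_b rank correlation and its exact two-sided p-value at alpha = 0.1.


Step 1: Enumerate the 21 unordered pairs (i,j) with i<j and classify each by sign(x_j-x_i) * sign(y_j-y_i).
  (1,2):dx=-1,dy=+3->D; (1,3):dx=+2,dy=+4->C; (1,4):dx=+3,dy=+8->C; (1,5):dx=+5,dy=+10->C
  (1,6):dx=-4,dy=+7->D; (1,7):dx=-3,dy=+13->D; (2,3):dx=+3,dy=+1->C; (2,4):dx=+4,dy=+5->C
  (2,5):dx=+6,dy=+7->C; (2,6):dx=-3,dy=+4->D; (2,7):dx=-2,dy=+10->D; (3,4):dx=+1,dy=+4->C
  (3,5):dx=+3,dy=+6->C; (3,6):dx=-6,dy=+3->D; (3,7):dx=-5,dy=+9->D; (4,5):dx=+2,dy=+2->C
  (4,6):dx=-7,dy=-1->C; (4,7):dx=-6,dy=+5->D; (5,6):dx=-9,dy=-3->C; (5,7):dx=-8,dy=+3->D
  (6,7):dx=+1,dy=+6->C
Step 2: C = 12, D = 9, total pairs = 21.
Step 3: tau = (C - D)/(n(n-1)/2) = (12 - 9)/21 = 0.142857.
Step 4: Exact two-sided p-value (enumerate n! = 5040 permutations of y under H0): p = 0.772619.
Step 5: alpha = 0.1. fail to reject H0.

tau_b = 0.1429 (C=12, D=9), p = 0.772619, fail to reject H0.


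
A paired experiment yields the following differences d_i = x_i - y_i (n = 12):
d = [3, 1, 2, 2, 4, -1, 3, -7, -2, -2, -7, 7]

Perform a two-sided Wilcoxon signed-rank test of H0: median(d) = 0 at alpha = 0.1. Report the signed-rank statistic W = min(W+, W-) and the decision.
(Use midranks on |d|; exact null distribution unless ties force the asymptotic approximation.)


Step 1: Drop any zero differences (none here) and take |d_i|.
|d| = [3, 1, 2, 2, 4, 1, 3, 7, 2, 2, 7, 7]
Step 2: Midrank |d_i| (ties get averaged ranks).
ranks: |3|->7.5, |1|->1.5, |2|->4.5, |2|->4.5, |4|->9, |1|->1.5, |3|->7.5, |7|->11, |2|->4.5, |2|->4.5, |7|->11, |7|->11
Step 3: Attach original signs; sum ranks with positive sign and with negative sign.
W+ = 7.5 + 1.5 + 4.5 + 4.5 + 9 + 7.5 + 11 = 45.5
W- = 1.5 + 11 + 4.5 + 4.5 + 11 = 32.5
(Check: W+ + W- = 78 should equal n(n+1)/2 = 78.)
Step 4: Test statistic W = min(W+, W-) = 32.5.
Step 5: Ties in |d|, so use the tie-corrected normal approximation.
        E[W] = n(n+1)/4 = 12*13/4 = 39.
        Tie groups: |d|=1 (t=2), |d|=2 (t=4), |d|=3 (t=2), |d|=7 (t=3); sum(t^3 - t) = 96.
        Var[W] = n(n+1)(2n+1)/24 - sum(t^3-t)/48 = 3900/24 - 96/48 = 160.5.
        z = (W - E[W]) / sqrt(Var[W]) = (32.5 - 39) / 12.6689 = -0.5131.
        Two-sided p = 2*Phi(z) = 0.607903.
Step 6: alpha = 0.1. fail to reject H0.

W+ = 45.5, W- = 32.5, W = min = 32.5, p = 0.607903, fail to reject H0.
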